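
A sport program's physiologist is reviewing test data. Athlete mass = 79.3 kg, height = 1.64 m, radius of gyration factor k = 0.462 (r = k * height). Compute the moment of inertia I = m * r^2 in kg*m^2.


r = k * height = 0.462 * 1.64 = 0.75768 m
r^2 = 0.75768^2 = 0.574079
I = 79.3 * 0.574079 = 45.524 kg*m^2

45.524 kg*m^2


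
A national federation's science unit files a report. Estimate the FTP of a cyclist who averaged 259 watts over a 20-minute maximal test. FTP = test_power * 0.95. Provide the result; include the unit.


FTP = 259 * 0.95 = 246.05 W

246.05 W


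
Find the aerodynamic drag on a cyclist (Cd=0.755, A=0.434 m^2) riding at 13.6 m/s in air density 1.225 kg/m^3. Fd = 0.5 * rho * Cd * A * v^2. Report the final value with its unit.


Fd = 0.5 * 1.225 * 0.755 * 0.434 * 13.6^2
= 0.5 * 1.225 * 0.755 * 0.434 * 184.96
= 37.121 N

37.121 N


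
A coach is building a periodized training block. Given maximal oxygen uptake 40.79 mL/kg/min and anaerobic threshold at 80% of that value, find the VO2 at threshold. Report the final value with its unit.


Percentage as decimal = 0.8
VO2 at AT = 40.79 * 0.8 = 32.63 mL/kg/min

32.63 mL/kg/min


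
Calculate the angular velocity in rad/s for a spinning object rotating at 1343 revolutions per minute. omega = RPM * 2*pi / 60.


omega = RPM * 2*pi / 60
= 1343 * 6.28318531 / 60
= 140.639 rad/s

140.639 rad/s


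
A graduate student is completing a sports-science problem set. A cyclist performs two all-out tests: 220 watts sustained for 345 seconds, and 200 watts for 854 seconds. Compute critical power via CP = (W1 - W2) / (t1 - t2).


W1 = P1 * t1 = 220 * 345 = 75900 J
W2 = P2 * t2 = 200 * 854 = 170800 J
CP = (75900 - 170800) / (345 - 854)
= 186.44 W

186.44 W


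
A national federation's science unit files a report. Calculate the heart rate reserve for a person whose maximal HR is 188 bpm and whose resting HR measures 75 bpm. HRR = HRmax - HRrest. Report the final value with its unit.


HRmax = 188 bpm
HRrest = 75 bpm
HRR = 188 - 75 = 113 bpm

113 bpm


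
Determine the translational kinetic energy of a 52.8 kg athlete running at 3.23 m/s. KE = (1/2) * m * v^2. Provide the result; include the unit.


KE = 0.5 * m * v^2
= 0.5 * 52.8 * 3.23^2
= 0.5 * 52.8 * 10.4329
= 275.43 J

275.43 J


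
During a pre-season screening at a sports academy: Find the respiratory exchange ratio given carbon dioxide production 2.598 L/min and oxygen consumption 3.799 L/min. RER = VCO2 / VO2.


VCO2 = 2.598 L/min
VO2 = 3.799 L/min
RER = 2.598 / 3.799 = 0.6839

0.6839


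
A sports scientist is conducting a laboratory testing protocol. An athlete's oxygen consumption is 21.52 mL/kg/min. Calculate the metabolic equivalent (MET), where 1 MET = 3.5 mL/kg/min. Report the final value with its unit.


MET = VO2 / 3.5
= 21.52 / 3.5
= 6.15 METs

6.15 METs


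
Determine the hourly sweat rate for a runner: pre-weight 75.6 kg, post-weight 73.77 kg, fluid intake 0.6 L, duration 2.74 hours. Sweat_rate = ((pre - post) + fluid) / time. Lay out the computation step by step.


Mass lost = 75.6 - 73.77 = 1.83 kg
Add fluid consumed: 1.83 + 0.6 = 2.43 L total sweat
Sweat rate = 2.43 / 2.74 = 0.887 L/h

0.887 L/h


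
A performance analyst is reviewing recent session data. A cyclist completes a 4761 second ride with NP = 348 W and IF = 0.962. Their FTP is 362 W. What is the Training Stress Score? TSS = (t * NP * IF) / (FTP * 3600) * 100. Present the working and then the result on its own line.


t * NP * IF = 4761 * 348 * 0.962 = 1593868.536
FTP * 3600 = 1303200
TSS = (1593868.536 / 1303200) * 100 = 122.3

122.3 TSS


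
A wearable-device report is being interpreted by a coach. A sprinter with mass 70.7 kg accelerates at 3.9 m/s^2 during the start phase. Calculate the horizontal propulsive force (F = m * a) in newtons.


F = m * a
= 70.7 * 3.9
= 275.73 N

275.73 N


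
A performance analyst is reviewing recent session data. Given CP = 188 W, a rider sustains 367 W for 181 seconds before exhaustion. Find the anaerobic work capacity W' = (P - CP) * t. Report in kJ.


Excess power = 367 - 188 = 179 W
Work above CP = 179 * 181 = 32399 J
W' = 32.399 kJ

32.399 kJ


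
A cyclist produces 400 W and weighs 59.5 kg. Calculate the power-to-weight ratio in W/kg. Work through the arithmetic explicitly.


P/W = power / mass
= 400 / 59.5
= 6.723 W/kg

6.723 W/kg


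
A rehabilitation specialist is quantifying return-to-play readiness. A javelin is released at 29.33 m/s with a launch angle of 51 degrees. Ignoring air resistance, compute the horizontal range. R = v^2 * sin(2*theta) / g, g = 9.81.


Launch speed squared = 860.2489
sin(2 * 51 deg) = 0.978148
Range = 860.2489 * 0.978148 / 9.81
= 85.775 m

85.775 m


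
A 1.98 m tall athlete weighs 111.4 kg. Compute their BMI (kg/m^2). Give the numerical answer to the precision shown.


height^2 = 3.9204 m^2
BMI = 111.4 / 3.9204 = 28.42 kg/m^2

28.42 kg/m^2


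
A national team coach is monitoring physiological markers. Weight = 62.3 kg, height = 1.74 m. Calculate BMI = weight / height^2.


height^2 = 1.74^2 = 3.0276
BMI = 62.3 / 3.0276 = 20.58 kg/m^2

20.58 kg/m^2


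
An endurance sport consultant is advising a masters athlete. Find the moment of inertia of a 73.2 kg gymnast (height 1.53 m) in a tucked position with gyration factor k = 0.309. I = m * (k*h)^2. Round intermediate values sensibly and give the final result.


Radius of gyration = 0.309 * 1.53 = 0.47277 m
I = 73.2 * 0.47277^2
= 73.2 * 0.223511
= 16.361 kg*m^2

16.361 kg*m^2


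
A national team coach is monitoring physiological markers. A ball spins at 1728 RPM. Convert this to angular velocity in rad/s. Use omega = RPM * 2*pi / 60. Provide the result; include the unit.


omega = 1728 * 2 * pi / 60
= 1728 * 6.28318531 / 60
= 10857.344 / 60
= 180.956 rad/s

180.956 rad/s


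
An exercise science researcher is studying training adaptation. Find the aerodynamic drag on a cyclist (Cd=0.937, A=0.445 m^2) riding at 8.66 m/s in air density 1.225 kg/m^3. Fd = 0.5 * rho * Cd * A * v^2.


Fd = 0.5 * 1.225 * 0.937 * 0.445 * 8.66^2
= 0.5 * 1.225 * 0.937 * 0.445 * 74.9956
= 19.153 N

19.153 N


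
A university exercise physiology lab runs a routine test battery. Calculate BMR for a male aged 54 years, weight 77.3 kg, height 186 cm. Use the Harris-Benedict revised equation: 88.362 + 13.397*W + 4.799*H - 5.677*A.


Substituting values:
W term = 13.397 * 77.3 = 1035.5881
H term = 4.799 * 186 = 892.614
A term = 5.677 * 54 = 306.558
BMR = 1710.01 kcal/day

1710.01 kcal/day


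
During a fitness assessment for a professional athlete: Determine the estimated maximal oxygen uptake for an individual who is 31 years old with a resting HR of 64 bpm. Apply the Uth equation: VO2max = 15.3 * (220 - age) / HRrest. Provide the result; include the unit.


HRmax = 220 - 31 = 189
VO2max = 15.3 * (189 / 64)
= 15.3 * 2.9531
= 45.18 mL/kg/min

45.18 mL/kg/min


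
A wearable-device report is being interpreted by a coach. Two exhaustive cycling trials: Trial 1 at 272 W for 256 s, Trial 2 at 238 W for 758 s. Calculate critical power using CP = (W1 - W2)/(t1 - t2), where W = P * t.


W1 = 272 * 256 = 69632 J
W2 = 238 * 758 = 180404 J
CP = (69632 - 180404) / (256 - 758)
= -110772 / -502
= 220.66 W

220.66 W


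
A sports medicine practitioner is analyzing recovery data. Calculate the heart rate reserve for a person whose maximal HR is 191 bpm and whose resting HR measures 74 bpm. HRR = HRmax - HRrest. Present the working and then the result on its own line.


HRmax = 191 bpm
HRrest = 74 bpm
HRR = 191 - 74 = 117 bpm

117 bpm


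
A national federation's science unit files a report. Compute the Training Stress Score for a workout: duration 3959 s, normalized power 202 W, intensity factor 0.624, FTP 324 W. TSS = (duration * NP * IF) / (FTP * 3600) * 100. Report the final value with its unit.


Product = 3959 * 202 * 0.624 = 499024.032
Base = 324 * 3600 = 1166400
TSS = 499024.032 / 1166400 * 100 = 42.78

42.78 TSS


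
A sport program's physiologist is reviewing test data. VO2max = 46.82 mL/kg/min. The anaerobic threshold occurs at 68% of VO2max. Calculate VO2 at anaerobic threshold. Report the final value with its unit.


AT fraction = 68 / 100 = 0.68
AT VO2 = 46.82 * 0.68
= 31.84 mL/kg/min

31.84 mL/kg/min


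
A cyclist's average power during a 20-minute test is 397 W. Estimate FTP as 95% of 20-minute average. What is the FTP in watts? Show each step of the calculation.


FTP = 20-min power * 0.95
= 397 * 0.95
= 377.15 W

377.15 W


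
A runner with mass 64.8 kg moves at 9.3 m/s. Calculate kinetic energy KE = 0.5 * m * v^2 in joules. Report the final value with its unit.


v^2 = 9.3^2 = 86.49
KE = 0.5 * 64.8 * 86.49
= 2802.28 J

2802.28 J


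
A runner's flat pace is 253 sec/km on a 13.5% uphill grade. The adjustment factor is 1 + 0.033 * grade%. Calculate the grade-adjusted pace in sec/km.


Factor = 1 + 0.033 * 13.5 = 1.4455
Adjusted pace = 253 * 1.4455
= 365.71 sec/km

365.71 s/km


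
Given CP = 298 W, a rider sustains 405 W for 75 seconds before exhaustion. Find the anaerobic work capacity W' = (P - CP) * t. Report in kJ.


Excess power = 405 - 298 = 107 W
Work above CP = 107 * 75 = 8025 J
W' = 8.025 kJ

8.025 kJ


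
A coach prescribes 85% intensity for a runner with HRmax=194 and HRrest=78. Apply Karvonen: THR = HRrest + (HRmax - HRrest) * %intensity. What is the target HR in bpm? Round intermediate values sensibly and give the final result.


Heart rate reserve = 194 - 78 = 116
Intensity fraction = 85 / 100 = 0.85
THR = 78 + 116 * 0.85 = 176.6 bpm

176.6 bpm


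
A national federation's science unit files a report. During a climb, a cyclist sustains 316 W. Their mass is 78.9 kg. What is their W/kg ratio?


Power-to-weight = 316 W / 78.9 kg
= 4.005 W/kg

4.005 W/kg


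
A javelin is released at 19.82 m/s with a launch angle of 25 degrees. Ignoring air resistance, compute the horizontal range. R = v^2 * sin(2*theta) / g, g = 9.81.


Launch speed squared = 392.8324
sin(2 * 25 deg) = 0.766044
Range = 392.8324 * 0.766044 / 9.81
= 30.676 m

30.676 m


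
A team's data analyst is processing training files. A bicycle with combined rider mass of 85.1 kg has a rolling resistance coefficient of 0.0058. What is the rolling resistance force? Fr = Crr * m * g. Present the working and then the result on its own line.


Fr = 0.0058 * 85.1 * 9.81
= 0.49358 * 9.81
= 4.842 N

4.842 N


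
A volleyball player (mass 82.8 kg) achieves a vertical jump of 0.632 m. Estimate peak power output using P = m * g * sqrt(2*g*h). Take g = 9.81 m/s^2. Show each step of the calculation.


2 * g * h = 2 * 9.81 * 0.632 = 12.39984
sqrt(12.39984) = 3.521341 m/s
P = 82.8 * 9.81 * 3.521341 = 2860.27 W

2860.27 W


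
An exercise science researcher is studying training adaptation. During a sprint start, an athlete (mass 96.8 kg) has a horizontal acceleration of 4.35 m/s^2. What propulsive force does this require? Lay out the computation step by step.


Propulsive force = mass * acceleration
= 96.8 kg * 4.35 m/s^2
= 421.08 N

421.08 N


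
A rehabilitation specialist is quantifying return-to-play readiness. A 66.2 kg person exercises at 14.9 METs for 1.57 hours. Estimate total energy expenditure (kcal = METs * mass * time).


Energy = METs * mass(kg) * time(h)
= 14.9 * 66.2 * 1.57
= 1548.62 kcal

1548.62 kcal


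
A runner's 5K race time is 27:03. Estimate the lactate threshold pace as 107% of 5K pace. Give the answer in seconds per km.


Total race time = 27*60 + 3 = 1623 seconds
5K pace = 1623 / 5 = 324.6 sec/km
LT pace = 324.6 * 1.07 = 347.32 sec/km

347.32 s/km


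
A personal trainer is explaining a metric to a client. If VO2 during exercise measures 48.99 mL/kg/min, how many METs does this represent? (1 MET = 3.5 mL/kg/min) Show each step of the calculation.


METs = VO2 / 3.5 = 48.99 / 3.5 = 14.0

14.0 METs


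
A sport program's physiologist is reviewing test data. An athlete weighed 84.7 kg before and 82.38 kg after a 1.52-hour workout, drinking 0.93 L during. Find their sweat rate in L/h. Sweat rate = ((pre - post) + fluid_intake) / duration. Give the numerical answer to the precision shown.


Body mass change = 2.32 kg
Total sweat loss = 2.32 + 0.93 = 3.25 L
Rate = 3.25 / 1.52 = 2.138 L/h

2.138 L/h


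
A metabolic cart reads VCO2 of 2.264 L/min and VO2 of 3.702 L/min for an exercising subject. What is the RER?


RER = VCO2 / VO2 = 2.264 / 3.702 = 0.6116

0.6116


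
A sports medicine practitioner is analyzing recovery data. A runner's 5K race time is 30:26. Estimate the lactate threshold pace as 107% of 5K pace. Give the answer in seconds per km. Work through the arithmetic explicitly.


Total race time = 30*60 + 26 = 1826 seconds
5K pace = 1826 / 5 = 365.2 sec/km
LT pace = 365.2 * 1.07 = 390.76 sec/km

390.76 s/km


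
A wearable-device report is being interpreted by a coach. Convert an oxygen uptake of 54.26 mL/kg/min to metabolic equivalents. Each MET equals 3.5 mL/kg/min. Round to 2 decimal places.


One MET = 3.5 mL/kg/min
Number of METs = 54.26 / 3.5
= 15.5 METs

15.5 METs


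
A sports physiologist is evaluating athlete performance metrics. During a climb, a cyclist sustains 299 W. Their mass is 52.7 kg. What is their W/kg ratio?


Power-to-weight = 299 W / 52.7 kg
= 5.674 W/kg

5.674 W/kg


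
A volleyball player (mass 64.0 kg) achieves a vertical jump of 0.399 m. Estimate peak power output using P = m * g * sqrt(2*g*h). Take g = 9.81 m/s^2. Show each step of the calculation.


2 * g * h = 2 * 9.81 * 0.399 = 7.82838
sqrt(7.82838) = 2.797924 m/s
P = 64.0 * 9.81 * 2.797924 = 1756.65 W

1756.65 W


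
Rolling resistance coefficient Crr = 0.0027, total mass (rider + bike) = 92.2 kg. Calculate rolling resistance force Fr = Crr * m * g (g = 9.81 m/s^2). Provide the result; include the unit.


Fr = Crr * m * g
= 0.0027 * 92.2 * 9.81
= 2.442 N

2.442 N


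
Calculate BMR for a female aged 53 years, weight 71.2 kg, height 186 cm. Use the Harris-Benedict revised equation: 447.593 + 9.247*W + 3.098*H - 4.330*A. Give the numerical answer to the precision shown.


Substituting values:
W term = 9.247 * 71.2 = 658.3864
H term = 3.098 * 186 = 576.228
A term = 4.330 * 53 = 229.49
BMR = 1452.72 kcal/day

1452.72 kcal/day


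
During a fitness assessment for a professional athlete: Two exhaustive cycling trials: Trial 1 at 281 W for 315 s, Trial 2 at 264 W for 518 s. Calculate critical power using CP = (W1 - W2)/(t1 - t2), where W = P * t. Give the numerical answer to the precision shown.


W1 = 281 * 315 = 88515 J
W2 = 264 * 518 = 136752 J
CP = (88515 - 136752) / (315 - 518)
= -48237 / -203
= 237.62 W

237.62 W


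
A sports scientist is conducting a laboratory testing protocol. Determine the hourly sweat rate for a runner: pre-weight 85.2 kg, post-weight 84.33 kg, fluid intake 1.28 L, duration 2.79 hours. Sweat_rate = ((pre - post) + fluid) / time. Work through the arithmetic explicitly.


Mass lost = 85.2 - 84.33 = 0.87 kg
Add fluid consumed: 0.87 + 1.28 = 2.15 L total sweat
Sweat rate = 2.15 / 2.79 = 0.771 L/h

0.771 L/h


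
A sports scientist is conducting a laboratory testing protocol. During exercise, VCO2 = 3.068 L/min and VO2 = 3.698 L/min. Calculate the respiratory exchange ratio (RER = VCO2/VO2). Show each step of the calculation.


RER = VCO2 / VO2
= 3.068 / 3.698
= 0.8296

0.8296


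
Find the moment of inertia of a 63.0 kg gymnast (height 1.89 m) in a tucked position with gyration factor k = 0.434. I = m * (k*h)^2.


Radius of gyration = 0.434 * 1.89 = 0.82026 m
I = 63.0 * 0.82026^2
= 63.0 * 0.672826
= 42.388 kg*m^2

42.388 kg*m^2


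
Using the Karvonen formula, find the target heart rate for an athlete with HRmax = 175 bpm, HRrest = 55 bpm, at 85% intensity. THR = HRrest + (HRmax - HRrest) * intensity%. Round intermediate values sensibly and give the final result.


HRR = 175 - 55 = 120
THR = 55 + 120 * 0.85
= 55 + 102.0
= 157.0 bpm

157.0 bpm


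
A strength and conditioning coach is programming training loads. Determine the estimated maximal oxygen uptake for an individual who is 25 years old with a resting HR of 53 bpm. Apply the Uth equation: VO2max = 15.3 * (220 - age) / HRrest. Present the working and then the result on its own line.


HRmax = 220 - 25 = 195
VO2max = 15.3 * (195 / 53)
= 15.3 * 3.6792
= 56.29 mL/kg/min

56.29 mL/kg/min


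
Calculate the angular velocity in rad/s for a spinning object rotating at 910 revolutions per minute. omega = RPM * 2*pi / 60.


omega = RPM * 2*pi / 60
= 910 * 6.28318531 / 60
= 95.295 rad/s

95.295 rad/s


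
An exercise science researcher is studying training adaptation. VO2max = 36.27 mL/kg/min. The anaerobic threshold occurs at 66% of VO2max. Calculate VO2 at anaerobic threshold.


AT fraction = 66 / 100 = 0.66
AT VO2 = 36.27 * 0.66
= 23.94 mL/kg/min

23.94 mL/kg/min


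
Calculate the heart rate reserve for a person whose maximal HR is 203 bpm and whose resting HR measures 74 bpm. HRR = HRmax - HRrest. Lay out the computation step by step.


HRmax = 203 bpm
HRrest = 74 bpm
HRR = 203 - 74 = 129 bpm

129 bpm


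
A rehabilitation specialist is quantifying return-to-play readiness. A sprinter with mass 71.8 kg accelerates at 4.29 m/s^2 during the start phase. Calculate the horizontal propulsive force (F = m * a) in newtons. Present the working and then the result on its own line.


F = m * a
= 71.8 * 4.29
= 308.02 N

308.02 N


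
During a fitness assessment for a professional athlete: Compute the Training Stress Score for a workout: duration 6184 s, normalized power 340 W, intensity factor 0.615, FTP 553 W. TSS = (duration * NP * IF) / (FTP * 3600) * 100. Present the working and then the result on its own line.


Product = 6184 * 340 * 0.615 = 1293074.4
Base = 553 * 3600 = 1990800
TSS = 1293074.4 / 1990800 * 100 = 64.95

64.95 TSS


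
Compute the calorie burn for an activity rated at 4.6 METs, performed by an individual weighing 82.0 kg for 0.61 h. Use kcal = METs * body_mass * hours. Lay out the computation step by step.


Product of METs and mass = 4.6 * 82.0 = 377.2
Total kcal = 377.2 * 0.61 = 230.09 kcal

230.09 kcal


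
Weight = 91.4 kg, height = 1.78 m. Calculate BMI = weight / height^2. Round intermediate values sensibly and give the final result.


height^2 = 1.78^2 = 3.1684
BMI = 91.4 / 3.1684 = 28.85 kg/m^2

28.85 kg/m^2


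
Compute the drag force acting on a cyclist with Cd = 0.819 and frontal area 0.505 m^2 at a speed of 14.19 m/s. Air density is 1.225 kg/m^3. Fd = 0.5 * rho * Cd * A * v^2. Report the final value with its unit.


Step 1: v^2 = 201.3561
Step 2: Fd = 0.5 * 1.225 * 0.819 * 0.505 * 201.3561
= 51.009 N

51.009 N


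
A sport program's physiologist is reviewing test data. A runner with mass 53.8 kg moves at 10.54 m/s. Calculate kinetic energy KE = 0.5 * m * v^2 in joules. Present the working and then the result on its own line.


v^2 = 10.54^2 = 111.0916
KE = 0.5 * 53.8 * 111.0916
= 2988.36 J

2988.36 J


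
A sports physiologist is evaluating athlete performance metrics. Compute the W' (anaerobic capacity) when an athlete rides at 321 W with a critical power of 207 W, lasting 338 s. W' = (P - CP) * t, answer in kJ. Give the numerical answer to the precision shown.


Above-CP power = 114 W
Duration = 338 s
W' = 114 * 338 = 38532 J
Convert: 38532 / 1000 = 38.532 kJ

38.532 kJ


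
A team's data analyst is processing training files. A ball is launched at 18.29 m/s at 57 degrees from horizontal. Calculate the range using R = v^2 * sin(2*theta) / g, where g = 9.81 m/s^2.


sin(2 * 57) = sin(114) = 0.913545
v^2 = 18.29^2 = 334.5241
R = 334.5241 * 0.913545 / 9.81
= 31.152 m

31.152 m


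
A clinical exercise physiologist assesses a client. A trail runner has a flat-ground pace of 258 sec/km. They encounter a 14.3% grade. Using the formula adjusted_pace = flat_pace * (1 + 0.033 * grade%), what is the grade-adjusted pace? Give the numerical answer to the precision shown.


Grade factor = 1 + 0.033 * 14.3 = 1.4719
Adjusted = 258 * 1.4719 = 379.75 sec/km

379.75 s/km


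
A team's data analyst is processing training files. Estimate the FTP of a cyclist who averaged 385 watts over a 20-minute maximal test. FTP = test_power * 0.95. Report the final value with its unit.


FTP = 385 * 0.95 = 365.75 W

365.75 W


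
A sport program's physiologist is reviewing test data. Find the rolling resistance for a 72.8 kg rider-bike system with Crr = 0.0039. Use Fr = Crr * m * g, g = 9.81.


m * g = 72.8 * 9.81 = 714.168 N
Fr = 0.0039 * 714.168 = 2.785 N

2.785 N


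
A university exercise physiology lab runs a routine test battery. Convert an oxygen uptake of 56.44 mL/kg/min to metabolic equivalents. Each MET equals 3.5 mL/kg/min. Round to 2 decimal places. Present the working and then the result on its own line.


One MET = 3.5 mL/kg/min
Number of METs = 56.44 / 3.5
= 16.13 METs

16.13 METs


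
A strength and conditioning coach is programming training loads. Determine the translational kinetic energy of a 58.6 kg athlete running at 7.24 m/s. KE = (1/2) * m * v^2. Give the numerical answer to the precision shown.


KE = 0.5 * m * v^2
= 0.5 * 58.6 * 7.24^2
= 0.5 * 58.6 * 52.4176
= 1535.84 J

1535.84 J


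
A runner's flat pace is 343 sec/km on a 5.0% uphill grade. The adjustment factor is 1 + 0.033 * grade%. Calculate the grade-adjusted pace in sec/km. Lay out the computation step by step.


Factor = 1 + 0.033 * 5.0 = 1.165
Adjusted pace = 343 * 1.165
= 399.6 sec/km

399.6 s/km


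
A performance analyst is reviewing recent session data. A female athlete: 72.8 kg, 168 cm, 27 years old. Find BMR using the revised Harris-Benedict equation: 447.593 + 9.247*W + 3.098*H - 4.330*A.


Intercept = 447.593
Weight contribution = 9.247 * 72.8 = 673.1816
Height contribution = 3.098 * 168 = 520.464
Age contribution = 4.33 * 27 = 116.91
BMR = 447.593 + 673.1816 + 520.464 - 116.91
= 1524.33 kcal/day

1524.33 kcal/day


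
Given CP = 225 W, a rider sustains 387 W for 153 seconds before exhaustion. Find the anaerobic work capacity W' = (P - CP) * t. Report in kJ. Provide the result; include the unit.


Excess power = 387 - 225 = 162 W
Work above CP = 162 * 153 = 24786 J
W' = 24.786 kJ

24.786 kJ


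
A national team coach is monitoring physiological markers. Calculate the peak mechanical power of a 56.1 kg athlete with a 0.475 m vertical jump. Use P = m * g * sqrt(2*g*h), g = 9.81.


First, sqrt(2gh) = sqrt(2 * 9.81 * 0.475)
= sqrt(9.3195) = 3.052786 m/s
Power = 56.1 * 9.81 * 3.052786 = 1680.07 W

1680.07 W


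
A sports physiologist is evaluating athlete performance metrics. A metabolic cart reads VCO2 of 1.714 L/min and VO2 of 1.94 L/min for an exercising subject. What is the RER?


RER = VCO2 / VO2 = 1.714 / 1.94 = 0.8835

0.8835


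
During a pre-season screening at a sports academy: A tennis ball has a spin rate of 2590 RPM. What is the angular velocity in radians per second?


Convert RPM to rad/s: multiply by 2*pi and divide by 60
omega = 2590 * 2 * pi / 60
= 271.224 rad/s

271.224 rad/s


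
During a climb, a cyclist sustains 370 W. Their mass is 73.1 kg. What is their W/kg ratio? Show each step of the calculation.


Power-to-weight = 370 W / 73.1 kg
= 5.062 W/kg

5.062 W/kg


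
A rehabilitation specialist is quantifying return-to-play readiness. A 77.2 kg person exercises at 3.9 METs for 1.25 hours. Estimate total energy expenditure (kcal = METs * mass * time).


Energy = METs * mass(kg) * time(h)
= 3.9 * 77.2 * 1.25
= 376.35 kcal

376.35 kcal


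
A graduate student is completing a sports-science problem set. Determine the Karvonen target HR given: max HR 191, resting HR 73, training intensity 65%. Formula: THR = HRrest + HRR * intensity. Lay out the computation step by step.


HRR = HRmax - HRrest = 191 - 73 = 118
THR = 73 + 118 * 0.65
= 149.7 bpm

149.7 bpm


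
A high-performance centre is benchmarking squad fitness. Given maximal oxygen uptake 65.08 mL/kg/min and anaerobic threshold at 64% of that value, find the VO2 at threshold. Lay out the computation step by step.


Percentage as decimal = 0.64
VO2 at AT = 65.08 * 0.64 = 41.65 mL/kg/min

41.65 mL/kg/min


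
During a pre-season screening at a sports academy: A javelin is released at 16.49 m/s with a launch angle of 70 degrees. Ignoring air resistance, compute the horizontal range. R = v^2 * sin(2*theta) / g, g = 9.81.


Launch speed squared = 271.9201
sin(2 * 70 deg) = 0.642788
Range = 271.9201 * 0.642788 / 9.81
= 17.817 m

17.817 m


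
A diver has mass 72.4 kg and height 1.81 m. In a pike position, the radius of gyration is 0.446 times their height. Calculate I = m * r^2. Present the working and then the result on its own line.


r = 0.446 * 1.81 = 0.80726 m
I = m * r^2 = 72.4 * 0.651669 = 47.181 kg*m^2

47.181 kg*m^2


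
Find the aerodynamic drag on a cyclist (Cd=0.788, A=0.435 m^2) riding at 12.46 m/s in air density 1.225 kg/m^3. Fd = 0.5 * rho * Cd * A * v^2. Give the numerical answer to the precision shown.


Fd = 0.5 * 1.225 * 0.788 * 0.435 * 12.46^2
= 0.5 * 1.225 * 0.788 * 0.435 * 155.2516
= 32.596 N

32.596 N


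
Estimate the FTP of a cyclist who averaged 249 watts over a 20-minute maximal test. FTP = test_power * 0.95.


FTP = 249 * 0.95 = 236.55 W

236.55 W


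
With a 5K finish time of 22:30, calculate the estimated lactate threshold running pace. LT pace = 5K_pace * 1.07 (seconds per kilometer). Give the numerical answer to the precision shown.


Race duration = 1350 s for 5 km
Average pace = 1350 / 5 = 270.0 s/km
LT pace = 270.0 * 1.07
= 288.9 s/km

288.9 s/km


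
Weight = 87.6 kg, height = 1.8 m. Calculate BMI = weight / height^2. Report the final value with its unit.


height^2 = 1.8^2 = 3.24
BMI = 87.6 / 3.24 = 27.04 kg/m^2

27.04 kg/m^2


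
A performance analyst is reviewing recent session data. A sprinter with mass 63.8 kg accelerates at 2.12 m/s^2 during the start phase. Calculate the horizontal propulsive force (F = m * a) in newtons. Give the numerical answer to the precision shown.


F = m * a
= 63.8 * 2.12
= 135.26 N

135.26 N


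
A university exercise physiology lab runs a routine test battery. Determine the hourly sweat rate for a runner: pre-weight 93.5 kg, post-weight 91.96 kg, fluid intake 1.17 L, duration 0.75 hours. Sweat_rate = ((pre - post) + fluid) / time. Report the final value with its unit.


Mass lost = 93.5 - 91.96 = 1.54 kg
Add fluid consumed: 1.54 + 1.17 = 2.71 L total sweat
Sweat rate = 2.71 / 0.75 = 3.613 L/h

3.613 L/h


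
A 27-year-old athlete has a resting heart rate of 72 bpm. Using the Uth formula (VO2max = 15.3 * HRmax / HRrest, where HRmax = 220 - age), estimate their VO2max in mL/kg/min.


HRmax = 220 - 27 = 193 bpm
Ratio = HRmax / HRrest = 193 / 72 = 2.6806
VO2max = 15.3 * 2.6806 = 41.01 mL/kg/min

41.01 mL/kg/min


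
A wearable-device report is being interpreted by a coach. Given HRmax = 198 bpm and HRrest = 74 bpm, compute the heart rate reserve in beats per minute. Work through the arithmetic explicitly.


Heart rate reserve = maximum HR minus resting HR
HRR = 198 - 74 = 124 bpm

124 bpm


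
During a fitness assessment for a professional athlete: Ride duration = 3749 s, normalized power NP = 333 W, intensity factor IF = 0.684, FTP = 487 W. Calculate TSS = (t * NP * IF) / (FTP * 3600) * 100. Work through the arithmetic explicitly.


Numerator = 3749 * 333 * 0.684 = 853917.228
Denominator = 487 * 3600 = 1753200
TSS = 853917.228 / 1753200 * 100
= 48.71

48.71 TSS


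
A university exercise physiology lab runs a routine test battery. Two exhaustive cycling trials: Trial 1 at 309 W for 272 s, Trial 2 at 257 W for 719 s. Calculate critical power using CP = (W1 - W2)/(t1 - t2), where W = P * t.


W1 = 309 * 272 = 84048 J
W2 = 257 * 719 = 184783 J
CP = (84048 - 184783) / (272 - 719)
= -100735 / -447
= 225.36 W

225.36 W


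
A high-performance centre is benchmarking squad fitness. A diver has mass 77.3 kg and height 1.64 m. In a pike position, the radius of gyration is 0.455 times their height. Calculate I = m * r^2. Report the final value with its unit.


r = 0.455 * 1.64 = 0.7462 m
I = m * r^2 = 77.3 * 0.556814 = 43.042 kg*m^2

43.042 kg*m^2


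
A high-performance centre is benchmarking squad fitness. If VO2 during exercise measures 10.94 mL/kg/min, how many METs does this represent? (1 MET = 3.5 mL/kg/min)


METs = VO2 / 3.5 = 10.94 / 3.5 = 3.13

3.13 METs


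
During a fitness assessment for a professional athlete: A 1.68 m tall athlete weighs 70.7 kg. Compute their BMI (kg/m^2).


height^2 = 2.8224 m^2
BMI = 70.7 / 2.8224 = 25.05 kg/m^2

25.05 kg/m^2


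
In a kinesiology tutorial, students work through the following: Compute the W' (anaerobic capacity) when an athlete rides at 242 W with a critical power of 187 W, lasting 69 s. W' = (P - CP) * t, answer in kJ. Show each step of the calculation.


Above-CP power = 55 W
Duration = 69 s
W' = 55 * 69 = 3795 J
Convert: 3795 / 1000 = 3.795 kJ

3.795 kJ


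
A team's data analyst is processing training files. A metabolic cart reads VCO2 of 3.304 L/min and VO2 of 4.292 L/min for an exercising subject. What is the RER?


RER = VCO2 / VO2 = 3.304 / 4.292 = 0.7698

0.7698


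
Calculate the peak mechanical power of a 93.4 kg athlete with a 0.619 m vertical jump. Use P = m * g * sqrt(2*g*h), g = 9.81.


First, sqrt(2gh) = sqrt(2 * 9.81 * 0.619)
= sqrt(12.14478) = 3.484936 m/s
Power = 93.4 * 9.81 * 3.484936 = 3193.09 W

3193.09 W


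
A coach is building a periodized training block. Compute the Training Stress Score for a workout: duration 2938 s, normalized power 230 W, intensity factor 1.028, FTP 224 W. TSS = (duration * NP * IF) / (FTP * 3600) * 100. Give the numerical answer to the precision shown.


Product = 2938 * 230 * 1.028 = 694660.72
Base = 224 * 3600 = 806400
TSS = 694660.72 / 806400 * 100 = 86.14

86.14 TSS


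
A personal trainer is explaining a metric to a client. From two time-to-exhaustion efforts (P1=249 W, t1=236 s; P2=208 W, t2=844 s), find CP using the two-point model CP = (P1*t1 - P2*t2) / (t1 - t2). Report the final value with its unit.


Work in trial 1 = 58764 J
Work in trial 2 = 175552 J
Delta work = -116788 J
Delta time = -608 s
CP = -116788 / -608 = 192.09 W

192.09 W


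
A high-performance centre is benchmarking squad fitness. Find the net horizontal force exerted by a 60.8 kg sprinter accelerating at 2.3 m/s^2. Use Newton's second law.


Newton's second law: F = m * a
F = 60.8 * 2.3 = 139.84 N

139.84 N


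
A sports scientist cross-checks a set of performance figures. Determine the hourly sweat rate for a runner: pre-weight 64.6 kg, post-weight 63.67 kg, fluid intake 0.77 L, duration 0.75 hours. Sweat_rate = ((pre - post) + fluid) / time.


Mass lost = 64.6 - 63.67 = 0.93 kg
Add fluid consumed: 0.93 + 0.77 = 1.7 L total sweat
Sweat rate = 1.7 / 0.75 = 2.267 L/h

2.267 L/h


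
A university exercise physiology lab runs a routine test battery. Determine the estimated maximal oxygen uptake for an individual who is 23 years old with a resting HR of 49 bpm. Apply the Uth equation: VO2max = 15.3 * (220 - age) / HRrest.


HRmax = 220 - 23 = 197
VO2max = 15.3 * (197 / 49)
= 15.3 * 4.0204
= 61.51 mL/kg/min

61.51 mL/kg/min


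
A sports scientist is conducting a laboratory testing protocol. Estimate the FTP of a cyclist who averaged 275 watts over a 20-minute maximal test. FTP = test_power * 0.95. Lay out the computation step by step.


FTP = 275 * 0.95 = 261.25 W

261.25 W


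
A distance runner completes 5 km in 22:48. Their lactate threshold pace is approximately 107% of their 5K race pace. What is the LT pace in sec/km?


Convert to seconds: 22 min 48 s = 1368 s
Pace per km = 1368 / 5 = 273.6 s/km
LT pace = 273.6 * 1.07 = 292.75 s/km

292.75 s/km


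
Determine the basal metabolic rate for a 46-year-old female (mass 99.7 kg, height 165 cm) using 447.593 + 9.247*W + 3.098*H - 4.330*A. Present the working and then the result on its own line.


BMR = 447.593 + 9.247*99.7 + 3.098*165 - 4.330*46
= 1681.51 kcal/day

1681.51 kcal/day


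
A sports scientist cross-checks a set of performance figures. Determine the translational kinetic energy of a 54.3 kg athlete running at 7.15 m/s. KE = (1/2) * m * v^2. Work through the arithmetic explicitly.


KE = 0.5 * m * v^2
= 0.5 * 54.3 * 7.15^2
= 0.5 * 54.3 * 51.1225
= 1387.98 J

1387.98 J


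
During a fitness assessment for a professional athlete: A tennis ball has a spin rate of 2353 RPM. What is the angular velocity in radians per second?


Convert RPM to rad/s: multiply by 2*pi and divide by 60
omega = 2353 * 2 * pi / 60
= 246.406 rad/s

246.406 rad/s


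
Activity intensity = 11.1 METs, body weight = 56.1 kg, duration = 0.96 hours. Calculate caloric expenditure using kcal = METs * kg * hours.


kcal = 11.1 * 56.1 * 0.96
= 622.71 * 0.96
= 597.8 kcal

597.8 kcal


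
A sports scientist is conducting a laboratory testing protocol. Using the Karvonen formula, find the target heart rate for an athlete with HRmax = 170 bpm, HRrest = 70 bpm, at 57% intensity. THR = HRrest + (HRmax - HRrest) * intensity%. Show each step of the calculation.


HRR = 170 - 70 = 100
THR = 70 + 100 * 0.57
= 70 + 57.0
= 127.0 bpm

127.0 bpm


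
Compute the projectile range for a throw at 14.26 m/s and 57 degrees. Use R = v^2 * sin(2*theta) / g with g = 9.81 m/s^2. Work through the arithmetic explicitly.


Two times the angle = 114 degrees
sin(114) = 0.913545
R = 203.3476 * 0.913545 / 9.81 = 18.937 m

18.937 m


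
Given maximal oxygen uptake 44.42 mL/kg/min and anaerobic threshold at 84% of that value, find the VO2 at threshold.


Percentage as decimal = 0.84
VO2 at AT = 44.42 * 0.84 = 37.31 mL/kg/min

37.31 mL/kg/min


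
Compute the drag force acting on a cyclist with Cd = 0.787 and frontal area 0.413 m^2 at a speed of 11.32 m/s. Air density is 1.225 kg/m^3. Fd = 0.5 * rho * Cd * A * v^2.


Step 1: v^2 = 128.1424
Step 2: Fd = 0.5 * 1.225 * 0.787 * 0.413 * 128.1424
= 25.511 N

25.511 N


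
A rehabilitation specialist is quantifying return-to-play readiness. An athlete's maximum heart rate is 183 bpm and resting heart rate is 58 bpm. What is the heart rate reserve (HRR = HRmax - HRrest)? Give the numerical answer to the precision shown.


HRR = HRmax - HRrest
= 183 - 58
= 125 bpm

125 bpm


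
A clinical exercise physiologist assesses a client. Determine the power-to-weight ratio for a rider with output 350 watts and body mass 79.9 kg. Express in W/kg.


P/W = 350 / 79.9 = 4.38 W/kg

4.38 W/kg


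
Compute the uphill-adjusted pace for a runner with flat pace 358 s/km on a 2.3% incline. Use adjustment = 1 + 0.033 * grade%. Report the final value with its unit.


Adjustment factor = 1 + 0.033 * 2.3 = 1.0759
Grade-adjusted pace = 358 * 1.0759 = 385.17 s/km

385.17 s/km


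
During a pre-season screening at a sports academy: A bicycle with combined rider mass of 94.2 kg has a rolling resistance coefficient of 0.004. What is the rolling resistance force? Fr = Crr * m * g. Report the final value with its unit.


Fr = 0.004 * 94.2 * 9.81
= 0.3768 * 9.81
= 3.696 N

3.696 N


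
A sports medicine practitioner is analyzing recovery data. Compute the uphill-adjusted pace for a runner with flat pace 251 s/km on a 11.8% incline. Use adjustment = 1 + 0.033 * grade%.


Adjustment factor = 1 + 0.033 * 11.8 = 1.3894
Grade-adjusted pace = 251 * 1.3894 = 348.74 s/km

348.74 s/km


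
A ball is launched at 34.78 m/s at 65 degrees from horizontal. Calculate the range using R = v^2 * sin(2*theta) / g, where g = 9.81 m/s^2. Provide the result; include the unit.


sin(2 * 65) = sin(130) = 0.766044
v^2 = 34.78^2 = 1209.6484
R = 1209.6484 * 0.766044 / 9.81
= 94.459 m

94.459 m


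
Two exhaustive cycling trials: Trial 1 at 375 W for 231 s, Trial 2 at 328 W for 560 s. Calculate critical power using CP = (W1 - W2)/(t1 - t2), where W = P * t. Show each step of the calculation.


W1 = 375 * 231 = 86625 J
W2 = 328 * 560 = 183680 J
CP = (86625 - 183680) / (231 - 560)
= -97055 / -329
= 295.0 W

295.0 W


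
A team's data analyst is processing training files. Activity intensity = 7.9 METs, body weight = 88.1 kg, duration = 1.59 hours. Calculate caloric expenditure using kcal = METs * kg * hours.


kcal = 7.9 * 88.1 * 1.59
= 695.99 * 1.59
= 1106.62 kcal

1106.62 kcal


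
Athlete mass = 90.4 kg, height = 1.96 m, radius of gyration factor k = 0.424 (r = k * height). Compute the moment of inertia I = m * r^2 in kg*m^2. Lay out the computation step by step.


r = k * height = 0.424 * 1.96 = 0.83104 m
r^2 = 0.83104^2 = 0.690627
I = 90.4 * 0.690627 = 62.433 kg*m^2

62.433 kg*m^2


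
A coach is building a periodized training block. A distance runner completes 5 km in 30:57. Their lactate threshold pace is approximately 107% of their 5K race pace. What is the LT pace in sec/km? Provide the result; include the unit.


Convert to seconds: 30 min 57 s = 1857 s
Pace per km = 1857 / 5 = 371.4 s/km
LT pace = 371.4 * 1.07 = 397.4 s/km

397.4 s/km


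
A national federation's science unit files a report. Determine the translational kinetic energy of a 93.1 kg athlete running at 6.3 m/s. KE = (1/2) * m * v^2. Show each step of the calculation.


KE = 0.5 * m * v^2
= 0.5 * 93.1 * 6.3^2
= 0.5 * 93.1 * 39.69
= 1847.57 J

1847.57 J


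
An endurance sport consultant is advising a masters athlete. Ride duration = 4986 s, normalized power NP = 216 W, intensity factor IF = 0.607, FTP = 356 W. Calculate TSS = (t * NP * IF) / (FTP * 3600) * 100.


Numerator = 4986 * 216 * 0.607 = 653724.432
Denominator = 356 * 3600 = 1281600
TSS = 653724.432 / 1281600 * 100
= 51.01

51.01 TSS


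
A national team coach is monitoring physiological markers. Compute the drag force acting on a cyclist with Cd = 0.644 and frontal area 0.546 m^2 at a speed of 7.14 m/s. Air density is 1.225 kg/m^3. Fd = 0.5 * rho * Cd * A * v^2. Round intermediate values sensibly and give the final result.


Step 1: v^2 = 50.9796
Step 2: Fd = 0.5 * 1.225 * 0.644 * 0.546 * 50.9796
= 10.979 N

10.979 N


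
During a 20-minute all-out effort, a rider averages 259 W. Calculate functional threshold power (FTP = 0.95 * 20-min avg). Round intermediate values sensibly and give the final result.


FTP = 0.95 * 259
= 246.05 W

246.05 W


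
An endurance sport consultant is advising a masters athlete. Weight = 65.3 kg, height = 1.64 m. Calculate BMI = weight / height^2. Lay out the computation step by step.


height^2 = 1.64^2 = 2.6896
BMI = 65.3 / 2.6896 = 24.28 kg/m^2

24.28 kg/m^2


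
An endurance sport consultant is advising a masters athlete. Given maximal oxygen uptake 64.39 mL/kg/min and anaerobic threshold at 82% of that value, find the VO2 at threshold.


Percentage as decimal = 0.82
VO2 at AT = 64.39 * 0.82 = 52.8 mL/kg/min

52.8 mL/kg/min


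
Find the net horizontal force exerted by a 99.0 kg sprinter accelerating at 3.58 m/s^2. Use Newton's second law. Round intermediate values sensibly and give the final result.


Newton's second law: F = m * a
F = 99.0 * 3.58 = 354.42 N

354.42 N


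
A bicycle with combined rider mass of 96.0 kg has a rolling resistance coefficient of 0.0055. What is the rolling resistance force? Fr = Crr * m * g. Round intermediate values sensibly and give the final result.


Fr = 0.0055 * 96.0 * 9.81
= 0.528 * 9.81
= 5.18 N

5.18 N


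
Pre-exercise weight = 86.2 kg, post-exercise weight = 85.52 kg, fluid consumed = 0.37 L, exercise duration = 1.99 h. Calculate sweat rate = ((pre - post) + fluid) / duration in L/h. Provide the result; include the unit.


Weight loss = 86.2 - 85.52 = 0.68 kg (approx L)
Total sweat = 0.68 + 0.37 = 1.05 L
Sweat rate = 1.05 / 1.99 = 0.528 L/h

0.528 L/h
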